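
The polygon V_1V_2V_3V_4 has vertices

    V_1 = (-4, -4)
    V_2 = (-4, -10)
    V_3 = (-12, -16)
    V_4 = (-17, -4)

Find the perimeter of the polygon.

|V_1V_2| = √((0)² + (-6)²) = √36 = 6
|V_2V_3| = √((-8)² + (-6)²) = √100 = 10
|V_3V_4| = √((-5)² + (12)²) = √169 = 13
|V_4V_1| = √((13)² + (0)²) = √169 = 13
Perimeter = 6 + 10 + 13 + 13 = 42.

42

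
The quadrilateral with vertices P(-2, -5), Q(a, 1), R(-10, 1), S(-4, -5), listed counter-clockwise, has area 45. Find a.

3

Write out the shoelace sum; only the two edges meeting at Q involve a:
2·Area = [((-2)·1 − a·(-5)) + (a·1 − (-10)·1)] + 64
       = 6·a + 72 = 90
⇒ a = 3.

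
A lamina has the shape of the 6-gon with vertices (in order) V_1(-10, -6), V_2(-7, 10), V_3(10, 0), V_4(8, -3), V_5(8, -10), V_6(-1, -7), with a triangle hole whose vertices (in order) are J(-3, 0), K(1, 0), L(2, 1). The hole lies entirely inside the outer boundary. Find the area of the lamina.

Outer boundary:
Σ = (-142) + (-100) + (-30) + (-56) + (-66) + (-64) = -458
Area = |Σ|/2 = 229.
Hole:
Apply Gauss's area formula: 2A = Σ (x_i·y_{i+1} − x_{i+1}·y_i), indices taken mod 3.
Cross-terms: 0, 1, 3  ⇒  Σ = 4
Area = |Σ|/2 = 2.
Net area = 229 − 2 = 227.

227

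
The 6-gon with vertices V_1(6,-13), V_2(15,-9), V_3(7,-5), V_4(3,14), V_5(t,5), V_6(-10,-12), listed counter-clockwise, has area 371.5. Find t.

Write out the shoelace sum; only the two edges meeting at V_5 involve t:
2·Area = [(3·5 − t·14) + (t·(-12) − (-10)·5)] + 444
       = -26·t + 509 = 743
⇒ t = -9.

-9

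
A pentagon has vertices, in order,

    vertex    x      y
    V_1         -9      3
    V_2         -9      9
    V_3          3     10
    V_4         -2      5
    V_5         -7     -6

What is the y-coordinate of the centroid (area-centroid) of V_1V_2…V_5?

Apply the shoelace formula. First the cross-terms c_i = x_i·y_{i+1} − x_{i+1}·y_i:
  -54, -117, 35, 47, -75  ⇒  2A = -164, A = -82.
Then Σ (y_i + y_{i+1})·c_i = -2168, so ȳ = -2168 / (6·(-82)) = 542/123.

542/123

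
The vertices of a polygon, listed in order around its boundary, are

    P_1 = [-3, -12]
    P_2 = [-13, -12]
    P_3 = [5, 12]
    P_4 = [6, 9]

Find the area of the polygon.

144

Σ = (-120) + (-96) + (-27) + (-45) = -288
Area = |Σ|/2 = 144.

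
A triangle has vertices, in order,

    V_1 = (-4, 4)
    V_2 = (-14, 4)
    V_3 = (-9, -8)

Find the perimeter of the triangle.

36

|V_1V_2| = √((-10)² + (0)²) = √100 = 10
|V_2V_3| = √((5)² + (-12)²) = √169 = 13
|V_3V_1| = √((5)² + (12)²) = √169 = 13
Perimeter = 10 + 13 + 13 = 36.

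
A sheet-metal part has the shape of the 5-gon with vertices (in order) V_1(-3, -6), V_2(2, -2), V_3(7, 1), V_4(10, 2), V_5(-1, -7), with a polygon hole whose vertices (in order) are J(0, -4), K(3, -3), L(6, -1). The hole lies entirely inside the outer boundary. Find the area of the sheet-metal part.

21

Outer boundary:
Apply the shoelace formula: 2A = Σ (x_i·y_{i+1} − x_{i+1}·y_i), indices taken mod 5.
Σ = (18) + (16) + (4) + (-68) + (-15) = -45
Area = |Σ|/2 = 22.5.
Hole:
Apply the shoelace formula: 2A = Σ (x_i·y_{i+1} − x_{i+1}·y_i), indices taken mod 3.
Cross-terms: 12, 15, -24  ⇒  Σ = 3
Area = |Σ|/2 = 1.5.
Net area = 22.5 − 1.5 = 21.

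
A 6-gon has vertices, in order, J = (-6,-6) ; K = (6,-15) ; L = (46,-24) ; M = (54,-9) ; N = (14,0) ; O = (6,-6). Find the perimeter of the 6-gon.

|JK| = √((12)² + (-9)²) = √225 = 15
|KL| = √((40)² + (-9)²) = √1681 = 41
|LM| = √((8)² + (15)²) = √289 = 17
|MN| = √((-40)² + (9)²) = √1681 = 41
|NO| = √((-8)² + (-6)²) = √100 = 10
|OJ| = √((-12)² + (0)²) = √144 = 12
Perimeter = 15 + 41 + 17 + 41 + 10 + 12 = 136.

136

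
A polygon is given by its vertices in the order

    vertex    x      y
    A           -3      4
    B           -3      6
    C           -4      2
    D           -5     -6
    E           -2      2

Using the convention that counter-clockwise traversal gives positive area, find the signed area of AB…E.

11

Apply the surveyor's formula: 2A = Σ (x_i·y_{i+1} − x_{i+1}·y_i), indices taken mod 5.
Σ = (-6) + (18) + (34) + (-22) + (-2) = 22
Signed area = Σ/2 = 11 (positive ⇒ counter-clockwise traversal).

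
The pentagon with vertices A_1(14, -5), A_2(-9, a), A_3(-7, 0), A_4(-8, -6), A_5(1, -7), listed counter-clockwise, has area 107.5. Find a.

3

Write out the shoelace sum; only the two edges meeting at A_2 involve a:
2·Area = [(14·a − (-9)·(-5)) + ((-9)·0 − (-7)·a)] + 197
       = 21·a + 152 = 215
⇒ a = 3.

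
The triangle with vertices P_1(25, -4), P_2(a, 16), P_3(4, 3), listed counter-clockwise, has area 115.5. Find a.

The doubled signed area Σ (x_i y_{i+1} − x_{i+1} y_i) is linear in a.
With a=0 it equals 245; the coefficient of a is 7 (from the two edges through P_2).
So 7·a + 245 = 2·115.5 = 231 ⇒ a = -2.

-2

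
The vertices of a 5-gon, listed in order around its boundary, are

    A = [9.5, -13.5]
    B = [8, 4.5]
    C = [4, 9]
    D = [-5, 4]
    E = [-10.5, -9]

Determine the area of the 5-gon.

Apply the shoelace (surveyor's) formula: 2A = Σ (x_i·y_{i+1} − x_{i+1}·y_i), indices taken mod 5.
Σ = (150.75) + (54) + (61) + (87) + (227.25) = 580
Area = |Σ|/2 = 290.

290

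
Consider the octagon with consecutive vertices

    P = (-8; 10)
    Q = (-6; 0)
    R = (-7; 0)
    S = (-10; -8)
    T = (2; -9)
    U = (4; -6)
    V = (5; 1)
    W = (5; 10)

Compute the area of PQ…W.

Apply the shoelace (surveyor's) formula: 2A = Σ (x_i·y_{i+1} − x_{i+1}·y_i), indices taken mod 8.
Σ = (60) + (0) + (56) + (106) + (24) + (34) + (45) + (130) = 455
Area = |Σ|/2 = 227.5.

227.5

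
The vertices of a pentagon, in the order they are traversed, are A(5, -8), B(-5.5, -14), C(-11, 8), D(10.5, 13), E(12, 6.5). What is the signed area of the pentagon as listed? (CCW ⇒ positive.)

-377.625

Σ = (-114) + (-198) + (-227) + (-87.75) + (-128.5) = -755.25
Signed area = Σ/2 = -377.625 (negative ⇒ clockwise traversal).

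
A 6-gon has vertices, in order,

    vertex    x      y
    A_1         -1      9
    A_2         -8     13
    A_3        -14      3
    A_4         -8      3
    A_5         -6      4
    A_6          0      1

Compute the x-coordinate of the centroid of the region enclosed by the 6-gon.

Apply the shoelace formula. First the cross-terms c_i = x_i·y_{i+1} − x_{i+1}·y_i:
  59, 158, -18, -14, -6, 1  ⇒  2A = 180, A = 90.
Then Σ (x_i + x_{i+1})·c_i = -3380, so x̄ = -3380 / (6·90) = -169/27.

-169/27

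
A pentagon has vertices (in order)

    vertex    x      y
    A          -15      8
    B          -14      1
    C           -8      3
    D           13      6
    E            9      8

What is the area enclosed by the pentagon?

Apply Gauss's area formula: 2A = Σ (x_i·y_{i+1} − x_{i+1}·y_i), indices taken mod 5.
Cross-terms: 97, -34, -87, 50, 192  ⇒  Σ = 218
Area = |Σ|/2 = 109.

109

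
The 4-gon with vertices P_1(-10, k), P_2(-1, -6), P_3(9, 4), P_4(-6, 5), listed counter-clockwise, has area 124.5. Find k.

-4

Write out the shoelace sum; only the two edges meeting at P_1 involve k:
2·Area = [((-6)·k − (-10)·5) + ((-10)·(-6) − (-1)·k)] + 119
       = -5·k + 229 = 249
⇒ k = -4.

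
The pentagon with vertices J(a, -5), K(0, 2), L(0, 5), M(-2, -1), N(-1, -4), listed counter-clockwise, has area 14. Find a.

Write out the shoelace sum; only the two edges meeting at J involve a:
2·Area = [((-1)·(-5) − a·(-4)) + (a·2 − 0·(-5))] + 17
       = 6·a + 22 = 28
⇒ a = 1.

1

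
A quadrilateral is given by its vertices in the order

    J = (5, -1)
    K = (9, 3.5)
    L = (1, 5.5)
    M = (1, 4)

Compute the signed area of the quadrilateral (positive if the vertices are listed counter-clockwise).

25

Apply the shoelace formula: 2A = Σ (x_i·y_{i+1} − x_{i+1}·y_i), indices taken mod 4.
Cross-terms: 26.5, 46, -1.5, -21  ⇒  Σ = 50
Signed area = Σ/2 = 25 (positive ⇒ counter-clockwise traversal).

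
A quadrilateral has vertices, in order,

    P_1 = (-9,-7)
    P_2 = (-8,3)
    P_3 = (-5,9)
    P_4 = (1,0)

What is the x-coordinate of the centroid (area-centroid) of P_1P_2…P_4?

Apply the shoelace (surveyor's) formula. First the cross-terms c_i = x_i·y_{i+1} − x_{i+1}·y_i:
  -83, -57, -9, -7  ⇒  2A = -156, A = -78.
Then Σ (x_i + x_{i+1})·c_i = 2244, so x̄ = 2244 / (6·(-78)) = -187/39.

-187/39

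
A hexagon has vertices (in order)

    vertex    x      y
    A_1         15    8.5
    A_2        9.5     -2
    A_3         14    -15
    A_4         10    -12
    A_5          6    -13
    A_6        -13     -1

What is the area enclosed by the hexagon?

Apply the shoelace formula: 2A = Σ (x_i·y_{i+1} − x_{i+1}·y_i), indices taken mod 6.
Σ = (-110.75) + (-114.5) + (-18) + (-58) + (-175) + (-95.5) = -571.75
Area = |Σ|/2 = 285.875.

285.875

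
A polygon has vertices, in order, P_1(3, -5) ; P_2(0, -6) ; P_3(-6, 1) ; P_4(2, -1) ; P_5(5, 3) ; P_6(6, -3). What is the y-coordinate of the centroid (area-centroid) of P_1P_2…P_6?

Apply Gauss's area formula. First the cross-terms c_i = x_i·y_{i+1} − x_{i+1}·y_i:
  -18, -36, 4, 11, -33, -21  ⇒  2A = -93, A = -46.5.
Then Σ (y_i + y_{i+1})·c_i = 568, so ȳ = 568 / (6·(-46.5)) = -568/279.

-568/279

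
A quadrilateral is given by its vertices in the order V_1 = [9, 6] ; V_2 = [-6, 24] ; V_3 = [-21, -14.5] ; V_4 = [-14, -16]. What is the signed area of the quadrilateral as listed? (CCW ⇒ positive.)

Apply the surveyor's formula: 2A = Σ (x_i·y_{i+1} − x_{i+1}·y_i), indices taken mod 4.
Cross-terms: 252, 591, 133, 60  ⇒  Σ = 1036
Signed area = Σ/2 = 518 (positive ⇒ counter-clockwise traversal).

518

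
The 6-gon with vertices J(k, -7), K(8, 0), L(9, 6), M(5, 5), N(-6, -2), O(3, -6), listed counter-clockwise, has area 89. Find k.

3

Write out the shoelace sum; only the two edges meeting at J involve k:
2·Area = [(3·(-7) − k·(-6)) + (k·0 − 8·(-7))] + 125
       = 6·k + 160 = 178
⇒ k = 3.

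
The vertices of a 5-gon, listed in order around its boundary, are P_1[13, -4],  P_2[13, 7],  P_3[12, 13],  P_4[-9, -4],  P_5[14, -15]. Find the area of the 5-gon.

313.5

Apply Gauss's area formula: 2A = Σ (x_i·y_{i+1} − x_{i+1}·y_i), indices taken mod 5.
Σ = (143) + (85) + (69) + (191) + (139) = 627
Area = |Σ|/2 = 313.5.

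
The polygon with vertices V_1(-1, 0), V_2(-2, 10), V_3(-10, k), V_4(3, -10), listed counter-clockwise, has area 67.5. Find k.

9

Write out the shoelace sum; only the two edges meeting at V_3 involve k:
2·Area = [((-2)·k − (-10)·10) + ((-10)·(-10) − 3·k)] + -20
       = -5·k + 180 = 135
⇒ k = 9.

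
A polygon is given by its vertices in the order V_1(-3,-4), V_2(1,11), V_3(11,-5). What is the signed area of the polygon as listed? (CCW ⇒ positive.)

-107

Apply the surveyor's formula: 2A = Σ (x_i·y_{i+1} − x_{i+1}·y_i), indices taken mod 3.
Σ = (-29) + (-126) + (-59) = -214
Signed area = Σ/2 = -107 (negative ⇒ clockwise traversal).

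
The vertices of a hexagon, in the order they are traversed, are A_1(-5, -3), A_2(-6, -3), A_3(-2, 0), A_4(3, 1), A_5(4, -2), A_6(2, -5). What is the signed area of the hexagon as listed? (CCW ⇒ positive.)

Σ = (-3) + (-6) + (-2) + (-10) + (-16) + (-31) = -68
Signed area = Σ/2 = -34 (negative ⇒ clockwise traversal).

-34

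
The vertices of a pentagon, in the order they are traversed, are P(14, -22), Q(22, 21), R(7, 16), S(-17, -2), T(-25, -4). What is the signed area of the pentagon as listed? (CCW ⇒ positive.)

932.5

Apply the surveyor's formula: 2A = Σ (x_i·y_{i+1} − x_{i+1}·y_i), indices taken mod 5.
P→Q: (14)(21) − (22)(-22) = 778
Q→R: (22)(16) − (7)(21) = 205
R→S: (7)(-2) − (-17)(16) = 258
S→T: (-17)(-4) − (-25)(-2) = 18
T→P: (-25)(-22) − (14)(-4) = 606
Σ = 1865
Signed area = Σ/2 = 932.5 (positive ⇒ counter-clockwise traversal).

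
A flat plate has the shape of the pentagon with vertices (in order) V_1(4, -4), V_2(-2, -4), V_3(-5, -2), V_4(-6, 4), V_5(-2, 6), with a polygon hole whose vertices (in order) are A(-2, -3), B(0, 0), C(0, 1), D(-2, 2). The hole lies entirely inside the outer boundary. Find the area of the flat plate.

52

Outer boundary:
Cross-terms: -24, -16, -32, -28, -16  ⇒  Σ = -116
Area = |Σ|/2 = 58.
Hole:
Σ = (0) + (0) + (2) + (10) = 12
Area = |Σ|/2 = 6.
Net area = 58 − 6 = 52.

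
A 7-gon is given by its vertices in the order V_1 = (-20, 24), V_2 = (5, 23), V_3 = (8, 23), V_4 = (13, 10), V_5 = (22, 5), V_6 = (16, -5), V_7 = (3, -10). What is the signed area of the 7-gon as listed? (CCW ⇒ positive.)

V_1→V_2: (-20)(23) − (5)(24) = -580
V_2→V_3: (5)(23) − (8)(23) = -69
V_3→V_4: (8)(10) − (13)(23) = -219
V_4→V_5: (13)(5) − (22)(10) = -155
V_5→V_6: (22)(-5) − (16)(5) = -190
V_6→V_7: (16)(-10) − (3)(-5) = -145
V_7→V_1: (3)(24) − (-20)(-10) = -128
Σ = -1486
Signed area = Σ/2 = -743 (negative ⇒ clockwise traversal).

-743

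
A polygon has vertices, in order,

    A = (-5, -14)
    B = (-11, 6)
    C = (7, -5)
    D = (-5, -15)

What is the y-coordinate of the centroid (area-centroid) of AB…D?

Apply Gauss's area formula. First the cross-terms c_i = x_i·y_{i+1} − x_{i+1}·y_i:
  -184, 13, -130, -5  ⇒  2A = -306, A = -153.
Then Σ (y_i + y_{i+1})·c_i = 4230, so ȳ = 4230 / (6·(-153)) = -235/51.

-235/51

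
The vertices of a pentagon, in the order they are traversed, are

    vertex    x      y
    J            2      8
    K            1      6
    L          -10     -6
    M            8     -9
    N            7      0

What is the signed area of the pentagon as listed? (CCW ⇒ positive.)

157.5

Apply the surveyor's formula: 2A = Σ (x_i·y_{i+1} − x_{i+1}·y_i), indices taken mod 5.
Σ = (4) + (54) + (138) + (63) + (56) = 315
Signed area = Σ/2 = 157.5 (positive ⇒ counter-clockwise traversal).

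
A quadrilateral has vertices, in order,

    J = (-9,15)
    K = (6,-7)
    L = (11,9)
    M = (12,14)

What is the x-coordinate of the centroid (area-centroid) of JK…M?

119/38

Apply Gauss's area formula. First the cross-terms c_i = x_i·y_{i+1} − x_{i+1}·y_i:
  -27, 131, 46, 306  ⇒  2A = 456, A = 228.
Then Σ (x_i + x_{i+1})·c_i = 4284, so x̄ = 4284 / (6·228) = 119/38.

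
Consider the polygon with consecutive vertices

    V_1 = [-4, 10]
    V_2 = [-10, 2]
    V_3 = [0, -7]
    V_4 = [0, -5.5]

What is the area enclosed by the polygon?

70

Apply Gauss's area formula: 2A = Σ (x_i·y_{i+1} − x_{i+1}·y_i), indices taken mod 4.
Cross-terms: 92, 70, 0, -22  ⇒  Σ = 140
Area = |Σ|/2 = 70.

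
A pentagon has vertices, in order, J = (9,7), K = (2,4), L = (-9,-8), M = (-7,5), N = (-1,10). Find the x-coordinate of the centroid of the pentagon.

-86/39

Apply Gauss's area formula. First the cross-terms c_i = x_i·y_{i+1} − x_{i+1}·y_i:
  22, 20, -101, -65, -97  ⇒  2A = -221, A = -110.5.
Then Σ (x_i + x_{i+1})·c_i = 1462, so x̄ = 1462 / (6·(-110.5)) = -86/39.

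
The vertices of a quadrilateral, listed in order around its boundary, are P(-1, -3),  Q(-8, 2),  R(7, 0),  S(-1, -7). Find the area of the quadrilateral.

Apply Gauss's area formula: 2A = Σ (x_i·y_{i+1} − x_{i+1}·y_i), indices taken mod 4.
P→Q: (-1)(2) − (-8)(-3) = -26
Q→R: (-8)(0) − (7)(2) = -14
R→S: (7)(-7) − (-1)(0) = -49
S→P: (-1)(-3) − (-1)(-7) = -4
Σ = -93
Area = |Σ|/2 = 46.5.

46.5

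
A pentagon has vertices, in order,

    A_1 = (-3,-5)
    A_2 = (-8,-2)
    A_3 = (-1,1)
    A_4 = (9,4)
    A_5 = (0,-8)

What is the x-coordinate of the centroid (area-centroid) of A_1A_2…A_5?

Apply the shoelace (surveyor's) formula. First the cross-terms c_i = x_i·y_{i+1} − x_{i+1}·y_i:
  -34, -10, -13, -72, -24  ⇒  2A = -153, A = -76.5.
Then Σ (x_i + x_{i+1})·c_i = -216, so x̄ = -216 / (6·(-76.5)) = 8/17.

8/17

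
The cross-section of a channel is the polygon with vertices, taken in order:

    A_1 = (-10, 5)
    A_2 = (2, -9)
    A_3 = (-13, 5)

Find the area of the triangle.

21

Apply the shoelace formula: 2A = Σ (x_i·y_{i+1} − x_{i+1}·y_i), indices taken mod 3.
Σ = (80) + (-107) + (-15) = -42
Area = |Σ|/2 = 21.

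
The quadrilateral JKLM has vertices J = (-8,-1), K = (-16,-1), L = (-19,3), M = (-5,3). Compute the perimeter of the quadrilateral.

|JK| = √((-8)² + (0)²) = √64 = 8
|KL| = √((-3)² + (4)²) = √25 = 5
|LM| = √((14)² + (0)²) = √196 = 14
|MJ| = √((-3)² + (-4)²) = √25 = 5
Perimeter = 8 + 5 + 14 + 5 = 32.

32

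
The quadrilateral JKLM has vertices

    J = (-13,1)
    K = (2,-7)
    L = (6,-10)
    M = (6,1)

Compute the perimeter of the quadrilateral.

|JK| = √((15)² + (-8)²) = √289 = 17
|KL| = √((4)² + (-3)²) = √25 = 5
|LM| = √((0)² + (11)²) = √121 = 11
|MJ| = √((-19)² + (0)²) = √361 = 19
Perimeter = 17 + 5 + 11 + 19 = 52.

52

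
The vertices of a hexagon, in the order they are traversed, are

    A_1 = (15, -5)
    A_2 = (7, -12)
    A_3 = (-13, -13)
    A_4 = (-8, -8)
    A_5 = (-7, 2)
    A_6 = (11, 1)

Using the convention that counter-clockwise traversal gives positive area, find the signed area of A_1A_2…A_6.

A_1→A_2: (15)(-12) − (7)(-5) = -145
A_2→A_3: (7)(-13) − (-13)(-12) = -247
A_3→A_4: (-13)(-8) − (-8)(-13) = 0
A_4→A_5: (-8)(2) − (-7)(-8) = -72
A_5→A_6: (-7)(1) − (11)(2) = -29
A_6→A_1: (11)(-5) − (15)(1) = -70
Σ = -563
Signed area = Σ/2 = -281.5 (negative ⇒ clockwise traversal).

-281.5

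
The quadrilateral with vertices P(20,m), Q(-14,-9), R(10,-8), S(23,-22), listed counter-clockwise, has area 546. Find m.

Write out the shoelace sum; only the two edges meeting at P involve m:
2·Area = [(23·m − 20·(-22)) + (20·(-9) − (-14)·m)] + 166
       = 37·m + 426 = 1092
⇒ m = 18.

18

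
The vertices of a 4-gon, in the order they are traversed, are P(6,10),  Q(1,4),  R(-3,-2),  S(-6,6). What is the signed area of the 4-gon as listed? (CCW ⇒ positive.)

-51

Apply the surveyor's formula: 2A = Σ (x_i·y_{i+1} − x_{i+1}·y_i), indices taken mod 4.
Σ = (14) + (10) + (-30) + (-96) = -102
Signed area = Σ/2 = -51 (negative ⇒ clockwise traversal).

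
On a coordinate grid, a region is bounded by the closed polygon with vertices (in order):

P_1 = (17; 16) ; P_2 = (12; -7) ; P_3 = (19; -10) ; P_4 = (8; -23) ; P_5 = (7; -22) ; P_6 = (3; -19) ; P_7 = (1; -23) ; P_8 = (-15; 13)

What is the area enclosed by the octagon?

790

Σ = (-311) + (13) + (-357) + (-15) + (-67) + (-50) + (-332) + (-461) = -1580
Area = |Σ|/2 = 790.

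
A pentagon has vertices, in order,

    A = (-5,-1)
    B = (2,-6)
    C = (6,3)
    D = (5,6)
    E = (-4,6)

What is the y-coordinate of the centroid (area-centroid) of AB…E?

73/61

Apply the shoelace (surveyor's) formula. First the cross-terms c_i = x_i·y_{i+1} − x_{i+1}·y_i:
  32, 42, 21, 54, 34  ⇒  2A = 183, A = 91.5.
Then Σ (y_i + y_{i+1})·c_i = 657, so ȳ = 657 / (6·91.5) = 73/61.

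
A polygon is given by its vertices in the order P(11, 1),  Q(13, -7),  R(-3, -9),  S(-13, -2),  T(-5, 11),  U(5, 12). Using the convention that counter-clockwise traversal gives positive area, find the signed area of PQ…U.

-367

Apply the shoelace (surveyor's) formula: 2A = Σ (x_i·y_{i+1} − x_{i+1}·y_i), indices taken mod 6.
Cross-terms: -90, -138, -111, -153, -115, -127  ⇒  Σ = -734
Signed area = Σ/2 = -367 (negative ⇒ clockwise traversal).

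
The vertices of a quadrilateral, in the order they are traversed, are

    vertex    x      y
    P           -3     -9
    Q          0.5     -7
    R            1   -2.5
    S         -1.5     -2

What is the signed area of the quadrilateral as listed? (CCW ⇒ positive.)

Apply Gauss's area formula: 2A = Σ (x_i·y_{i+1} − x_{i+1}·y_i), indices taken mod 4.
Cross-terms: 25.5, 5.75, -5.75, 7.5  ⇒  Σ = 33
Signed area = Σ/2 = 16.5 (positive ⇒ counter-clockwise traversal).

16.5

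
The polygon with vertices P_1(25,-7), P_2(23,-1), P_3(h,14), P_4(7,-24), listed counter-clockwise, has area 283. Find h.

15

Write out the shoelace sum; only the two edges meeting at P_3 involve h:
2·Area = [(23·14 − h·(-1)) + (h·(-24) − 7·14)] + 687
       = -23·h + 911 = 566
⇒ h = 15.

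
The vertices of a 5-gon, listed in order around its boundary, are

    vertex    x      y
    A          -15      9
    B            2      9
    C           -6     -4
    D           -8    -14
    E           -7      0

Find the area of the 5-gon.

108

Apply Gauss's area formula: 2A = Σ (x_i·y_{i+1} − x_{i+1}·y_i), indices taken mod 5.
Σ = (-153) + (46) + (52) + (-98) + (-63) = -216
Area = |Σ|/2 = 108.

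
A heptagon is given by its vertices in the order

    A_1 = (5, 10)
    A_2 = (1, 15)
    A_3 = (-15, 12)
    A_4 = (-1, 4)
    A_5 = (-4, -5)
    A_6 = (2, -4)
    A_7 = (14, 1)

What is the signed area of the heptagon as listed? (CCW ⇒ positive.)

Σ = (65) + (237) + (-48) + (21) + (26) + (58) + (135) = 494
Signed area = Σ/2 = 247 (positive ⇒ counter-clockwise traversal).

247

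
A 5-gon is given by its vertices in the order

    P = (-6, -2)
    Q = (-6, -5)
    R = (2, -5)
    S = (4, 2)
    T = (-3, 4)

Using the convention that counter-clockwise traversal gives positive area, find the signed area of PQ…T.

67

Σ = (18) + (40) + (24) + (22) + (30) = 134
Signed area = Σ/2 = 67 (positive ⇒ counter-clockwise traversal).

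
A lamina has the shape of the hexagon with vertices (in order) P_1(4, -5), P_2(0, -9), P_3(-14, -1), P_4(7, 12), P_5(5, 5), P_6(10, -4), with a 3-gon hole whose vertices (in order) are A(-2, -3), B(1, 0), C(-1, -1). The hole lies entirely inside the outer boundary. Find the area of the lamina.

224.5

Outer boundary:
Cross-terms: -36, -126, -161, -25, -70, -34  ⇒  Σ = -452
Area = |Σ|/2 = 226.
Hole:
Σ = (3) + (-1) + (1) = 3
Area = |Σ|/2 = 1.5.
Net area = 226 − 1.5 = 224.5.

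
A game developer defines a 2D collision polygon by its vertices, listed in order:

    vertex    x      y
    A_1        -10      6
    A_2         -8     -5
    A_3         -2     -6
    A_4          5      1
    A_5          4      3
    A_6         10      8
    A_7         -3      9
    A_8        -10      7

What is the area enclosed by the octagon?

Apply the shoelace (surveyor's) formula: 2A = Σ (x_i·y_{i+1} − x_{i+1}·y_i), indices taken mod 8.
A_1→A_2: (-10)(-5) − (-8)(6) = 98
A_2→A_3: (-8)(-6) − (-2)(-5) = 38
A_3→A_4: (-2)(1) − (5)(-6) = 28
A_4→A_5: (5)(3) − (4)(1) = 11
A_5→A_6: (4)(8) − (10)(3) = 2
A_6→A_7: (10)(9) − (-3)(8) = 114
A_7→A_8: (-3)(7) − (-10)(9) = 69
A_8→A_1: (-10)(6) − (-10)(7) = 10
Σ = 370
Area = |Σ|/2 = 185.

185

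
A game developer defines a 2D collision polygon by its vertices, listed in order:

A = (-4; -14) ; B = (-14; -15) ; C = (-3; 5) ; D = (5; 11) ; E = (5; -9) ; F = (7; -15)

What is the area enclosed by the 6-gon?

Apply Gauss's area formula: 2A = Σ (x_i·y_{i+1} − x_{i+1}·y_i), indices taken mod 6.
Σ = (-136) + (-115) + (-58) + (-100) + (-12) + (-158) = -579
Area = |Σ|/2 = 289.5.

289.5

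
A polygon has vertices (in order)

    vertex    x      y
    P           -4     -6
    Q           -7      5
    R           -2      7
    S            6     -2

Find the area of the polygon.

Apply Gauss's area formula: 2A = Σ (x_i·y_{i+1} − x_{i+1}·y_i), indices taken mod 4.
Cross-terms: -62, -39, -38, -44  ⇒  Σ = -183
Area = |Σ|/2 = 91.5.

91.5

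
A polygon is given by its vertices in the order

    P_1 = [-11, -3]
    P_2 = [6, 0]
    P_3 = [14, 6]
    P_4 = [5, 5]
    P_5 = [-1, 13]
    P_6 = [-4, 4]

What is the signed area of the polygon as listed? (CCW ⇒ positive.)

Apply the shoelace (surveyor's) formula: 2A = Σ (x_i·y_{i+1} − x_{i+1}·y_i), indices taken mod 6.
P_1→P_2: (-11)(0) − (6)(-3) = 18
P_2→P_3: (6)(6) − (14)(0) = 36
P_3→P_4: (14)(5) − (5)(6) = 40
P_4→P_5: (5)(13) − (-1)(5) = 70
P_5→P_6: (-1)(4) − (-4)(13) = 48
P_6→P_1: (-4)(-3) − (-11)(4) = 56
Σ = 268
Signed area = Σ/2 = 134 (positive ⇒ counter-clockwise traversal).

134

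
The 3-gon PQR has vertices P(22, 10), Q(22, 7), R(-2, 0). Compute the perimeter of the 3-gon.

54

|PQ| = √((0)² + (-3)²) = √9 = 3
|QR| = √((-24)² + (-7)²) = √625 = 25
|RP| = √((24)² + (10)²) = √676 = 26
Perimeter = 3 + 25 + 26 = 54.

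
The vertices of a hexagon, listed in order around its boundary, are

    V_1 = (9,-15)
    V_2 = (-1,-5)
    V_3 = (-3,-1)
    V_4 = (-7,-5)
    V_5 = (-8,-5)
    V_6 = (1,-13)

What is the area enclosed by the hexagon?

Apply the shoelace formula: 2A = Σ (x_i·y_{i+1} − x_{i+1}·y_i), indices taken mod 6.
Σ = (-60) + (-14) + (8) + (-5) + (109) + (102) = 140
Area = |Σ|/2 = 70.

70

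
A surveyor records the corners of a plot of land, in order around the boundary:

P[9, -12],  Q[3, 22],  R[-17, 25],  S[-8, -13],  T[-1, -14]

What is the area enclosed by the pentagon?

670.5

Apply Gauss's area formula: 2A = Σ (x_i·y_{i+1} − x_{i+1}·y_i), indices taken mod 5.
Σ = (234) + (449) + (421) + (99) + (138) = 1341
Area = |Σ|/2 = 670.5.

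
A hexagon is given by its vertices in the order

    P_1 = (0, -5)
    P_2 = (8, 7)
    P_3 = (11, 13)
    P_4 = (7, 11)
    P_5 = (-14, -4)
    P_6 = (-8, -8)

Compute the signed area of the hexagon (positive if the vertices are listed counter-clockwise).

171.5

Apply the surveyor's formula: 2A = Σ (x_i·y_{i+1} − x_{i+1}·y_i), indices taken mod 6.
P_1→P_2: (0)(7) − (8)(-5) = 40
P_2→P_3: (8)(13) − (11)(7) = 27
P_3→P_4: (11)(11) − (7)(13) = 30
P_4→P_5: (7)(-4) − (-14)(11) = 126
P_5→P_6: (-14)(-8) − (-8)(-4) = 80
P_6→P_1: (-8)(-5) − (0)(-8) = 40
Σ = 343
Signed area = Σ/2 = 171.5 (positive ⇒ counter-clockwise traversal).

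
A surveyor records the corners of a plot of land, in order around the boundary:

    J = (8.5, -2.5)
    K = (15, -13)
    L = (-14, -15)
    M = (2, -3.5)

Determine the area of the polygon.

Σ = (-73) + (-407) + (79) + (24.75) = -376.25
Area = |Σ|/2 = 188.125.

188.125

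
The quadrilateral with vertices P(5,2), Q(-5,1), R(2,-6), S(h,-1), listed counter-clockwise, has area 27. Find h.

1

Write out the shoelace sum; only the two edges meeting at S involve h:
2·Area = [(2·(-1) − h·(-6)) + (h·2 − 5·(-1))] + 43
       = 8·h + 46 = 54
⇒ h = 1.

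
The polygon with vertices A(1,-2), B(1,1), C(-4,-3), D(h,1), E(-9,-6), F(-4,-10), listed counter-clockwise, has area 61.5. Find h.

-10

Write out the shoelace sum; only the two edges meeting at D involve h:
2·Area = [((-4)·1 − h·(-3)) + (h·(-6) − (-9)·1)] + 88
       = -3·h + 93 = 123
⇒ h = -10.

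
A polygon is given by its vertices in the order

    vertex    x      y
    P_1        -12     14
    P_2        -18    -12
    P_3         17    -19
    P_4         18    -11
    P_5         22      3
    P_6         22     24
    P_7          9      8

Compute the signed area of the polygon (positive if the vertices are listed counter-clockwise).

Apply the shoelace formula: 2A = Σ (x_i·y_{i+1} − x_{i+1}·y_i), indices taken mod 7.
Σ = (396) + (546) + (155) + (296) + (462) + (-40) + (222) = 2037
Signed area = Σ/2 = 1018.5 (positive ⇒ counter-clockwise traversal).

1018.5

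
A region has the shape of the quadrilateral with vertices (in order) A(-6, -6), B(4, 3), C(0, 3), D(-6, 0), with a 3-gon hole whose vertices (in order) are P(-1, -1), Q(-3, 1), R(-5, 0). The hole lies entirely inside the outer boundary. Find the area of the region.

33

Outer boundary:
A→B: (-6)(3) − (4)(-6) = 6
B→C: (4)(3) − (0)(3) = 12
C→D: (0)(0) − (-6)(3) = 18
D→A: (-6)(-6) − (-6)(0) = 36
Σ = 72
Area = |Σ|/2 = 36.
Hole:
P→Q: (-1)(1) − (-3)(-1) = -4
Q→R: (-3)(0) − (-5)(1) = 5
R→P: (-5)(-1) − (-1)(0) = 5
Σ = 6
Area = |Σ|/2 = 3.
Net area = 36 − 3 = 33.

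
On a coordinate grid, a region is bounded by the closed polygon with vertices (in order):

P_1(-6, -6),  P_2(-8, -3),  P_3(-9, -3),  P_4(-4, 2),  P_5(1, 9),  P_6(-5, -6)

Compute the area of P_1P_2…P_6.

Σ = (-30) + (-3) + (-30) + (-38) + (39) + (-6) = -68
Area = |Σ|/2 = 34.

34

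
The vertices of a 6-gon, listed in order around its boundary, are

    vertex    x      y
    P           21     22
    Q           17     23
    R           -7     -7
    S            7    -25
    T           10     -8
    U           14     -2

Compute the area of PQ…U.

Apply the shoelace formula: 2A = Σ (x_i·y_{i+1} − x_{i+1}·y_i), indices taken mod 6.
Cross-terms: 109, 42, 224, 194, 92, 350  ⇒  Σ = 1011
Area = |Σ|/2 = 505.5.

505.5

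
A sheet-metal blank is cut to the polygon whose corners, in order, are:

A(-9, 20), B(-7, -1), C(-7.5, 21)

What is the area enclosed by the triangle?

Apply Gauss's area formula: 2A = Σ (x_i·y_{i+1} − x_{i+1}·y_i), indices taken mod 3.
A→B: (-9)(-1) − (-7)(20) = 149
B→C: (-7)(21) − (-7.5)(-1) = -154.5
C→A: (-7.5)(20) − (-9)(21) = 39
Σ = 33.5
Area = |Σ|/2 = 16.75.

16.75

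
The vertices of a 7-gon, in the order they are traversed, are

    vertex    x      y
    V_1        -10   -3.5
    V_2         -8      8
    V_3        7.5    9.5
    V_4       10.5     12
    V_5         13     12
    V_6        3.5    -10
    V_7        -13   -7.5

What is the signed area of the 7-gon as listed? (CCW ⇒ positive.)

Apply the surveyor's formula: 2A = Σ (x_i·y_{i+1} − x_{i+1}·y_i), indices taken mod 7.
V_1→V_2: (-10)(8) − (-8)(-3.5) = -108
V_2→V_3: (-8)(9.5) − (7.5)(8) = -136
V_3→V_4: (7.5)(12) − (10.5)(9.5) = -9.75
V_4→V_5: (10.5)(12) − (13)(12) = -30
V_5→V_6: (13)(-10) − (3.5)(12) = -172
V_6→V_7: (3.5)(-7.5) − (-13)(-10) = -156.25
V_7→V_1: (-13)(-3.5) − (-10)(-7.5) = -29.5
Σ = -641.5
Signed area = Σ/2 = -320.75 (negative ⇒ clockwise traversal).

-320.75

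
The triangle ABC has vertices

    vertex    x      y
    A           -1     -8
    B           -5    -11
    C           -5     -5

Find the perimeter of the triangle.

16

|AB| = √((-4)² + (-3)²) = √25 = 5
|BC| = √((0)² + (6)²) = √36 = 6
|CA| = √((4)² + (-3)²) = √25 = 5
Perimeter = 5 + 6 + 5 = 16.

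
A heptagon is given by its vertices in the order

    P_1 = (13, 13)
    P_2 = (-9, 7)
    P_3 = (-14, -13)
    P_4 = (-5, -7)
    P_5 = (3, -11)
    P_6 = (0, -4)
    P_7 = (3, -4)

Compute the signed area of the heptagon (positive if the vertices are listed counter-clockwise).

Apply Gauss's area formula: 2A = Σ (x_i·y_{i+1} − x_{i+1}·y_i), indices taken mod 7.
Σ = (208) + (215) + (33) + (76) + (-12) + (12) + (91) = 623
Signed area = Σ/2 = 311.5 (positive ⇒ counter-clockwise traversal).

311.5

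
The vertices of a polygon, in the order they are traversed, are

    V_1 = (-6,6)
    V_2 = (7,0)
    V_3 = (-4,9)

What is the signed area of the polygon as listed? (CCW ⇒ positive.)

25.5

Apply the shoelace (surveyor's) formula: 2A = Σ (x_i·y_{i+1} − x_{i+1}·y_i), indices taken mod 3.
Σ = (-42) + (63) + (30) = 51
Signed area = Σ/2 = 25.5 (positive ⇒ counter-clockwise traversal).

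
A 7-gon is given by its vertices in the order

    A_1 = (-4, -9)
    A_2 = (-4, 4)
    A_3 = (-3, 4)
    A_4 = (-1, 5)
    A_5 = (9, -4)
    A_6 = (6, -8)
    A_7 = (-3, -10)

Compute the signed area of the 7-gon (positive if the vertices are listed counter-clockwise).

Apply Gauss's area formula: 2A = Σ (x_i·y_{i+1} − x_{i+1}·y_i), indices taken mod 7.
A_1→A_2: (-4)(4) − (-4)(-9) = -52
A_2→A_3: (-4)(4) − (-3)(4) = -4
A_3→A_4: (-3)(5) − (-1)(4) = -11
A_4→A_5: (-1)(-4) − (9)(5) = -41
A_5→A_6: (9)(-8) − (6)(-4) = -48
A_6→A_7: (6)(-10) − (-3)(-8) = -84
A_7→A_1: (-3)(-9) − (-4)(-10) = -13
Σ = -253
Signed area = Σ/2 = -126.5 (negative ⇒ clockwise traversal).

-126.5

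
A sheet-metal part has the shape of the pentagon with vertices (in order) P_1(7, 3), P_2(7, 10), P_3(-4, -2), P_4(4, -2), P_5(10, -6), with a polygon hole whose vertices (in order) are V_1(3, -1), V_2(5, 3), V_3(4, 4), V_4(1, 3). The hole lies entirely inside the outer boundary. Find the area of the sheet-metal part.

69.5

Outer boundary:
Apply the shoelace formula: 2A = Σ (x_i·y_{i+1} − x_{i+1}·y_i), indices taken mod 5.
Σ = (49) + (26) + (16) + (-4) + (72) = 159
Area = |Σ|/2 = 79.5.
Hole:
Σ = (14) + (8) + (8) + (-10) = 20
Area = |Σ|/2 = 10.
Net area = 79.5 − 10 = 69.5.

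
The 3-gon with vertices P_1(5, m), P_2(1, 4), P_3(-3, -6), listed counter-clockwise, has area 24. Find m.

2

Write out the shoelace sum; only the two edges meeting at P_1 involve m:
2·Area = [((-3)·m − 5·(-6)) + (5·4 − 1·m)] + 6
       = -4·m + 56 = 48
⇒ m = 2.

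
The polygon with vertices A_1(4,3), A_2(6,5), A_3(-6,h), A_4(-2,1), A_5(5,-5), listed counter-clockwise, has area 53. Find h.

The doubled signed area Σ (x_i y_{i+1} − x_{i+1} y_i) is linear in h.
With h=0 it equals 66; the coefficient of h is 8 (from the two edges through A_3).
So 8·h + 66 = 2·53 = 106 ⇒ h = 5.

5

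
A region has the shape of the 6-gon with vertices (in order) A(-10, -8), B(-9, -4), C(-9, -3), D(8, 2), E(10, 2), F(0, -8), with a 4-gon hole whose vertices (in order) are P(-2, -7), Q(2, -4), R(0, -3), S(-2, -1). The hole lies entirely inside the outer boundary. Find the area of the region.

Outer boundary:
Cross-terms: -32, -9, 6, -4, -80, -80  ⇒  Σ = -199
Area = |Σ|/2 = 99.5.
Hole:
Cross-terms: 22, -6, -6, 12  ⇒  Σ = 22
Area = |Σ|/2 = 11.
Net area = 99.5 − 11 = 88.5.

88.5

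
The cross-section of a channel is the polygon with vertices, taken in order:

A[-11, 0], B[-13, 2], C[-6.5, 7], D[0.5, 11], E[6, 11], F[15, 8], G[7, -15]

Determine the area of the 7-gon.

Σ = (-22) + (-78) + (-75) + (-60.5) + (-117) + (-281) + (-165) = -798.5
Area = |Σ|/2 = 399.25.

399.25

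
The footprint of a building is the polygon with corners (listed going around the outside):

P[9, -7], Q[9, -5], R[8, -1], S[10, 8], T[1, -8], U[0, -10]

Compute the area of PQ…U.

57.5

Apply the shoelace (surveyor's) formula: 2A = Σ (x_i·y_{i+1} − x_{i+1}·y_i), indices taken mod 6.
P→Q: (9)(-5) − (9)(-7) = 18
Q→R: (9)(-1) − (8)(-5) = 31
R→S: (8)(8) − (10)(-1) = 74
S→T: (10)(-8) − (1)(8) = -88
T→U: (1)(-10) − (0)(-8) = -10
U→P: (0)(-7) − (9)(-10) = 90
Σ = 115
Area = |Σ|/2 = 57.5.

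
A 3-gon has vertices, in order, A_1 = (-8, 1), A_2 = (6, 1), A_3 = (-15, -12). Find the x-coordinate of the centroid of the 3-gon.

-17/3

Apply the shoelace (surveyor's) formula. First the cross-terms c_i = x_i·y_{i+1} − x_{i+1}·y_i:
  -14, -57, -111  ⇒  2A = -182, A = -91.
Then Σ (x_i + x_{i+1})·c_i = 3094, so x̄ = 3094 / (6·(-91)) = -17/3.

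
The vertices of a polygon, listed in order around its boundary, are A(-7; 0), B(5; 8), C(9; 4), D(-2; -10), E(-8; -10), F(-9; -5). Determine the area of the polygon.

167.5

Apply the shoelace formula: 2A = Σ (x_i·y_{i+1} − x_{i+1}·y_i), indices taken mod 6.
Σ = (-56) + (-52) + (-82) + (-60) + (-50) + (-35) = -335
Area = |Σ|/2 = 167.5.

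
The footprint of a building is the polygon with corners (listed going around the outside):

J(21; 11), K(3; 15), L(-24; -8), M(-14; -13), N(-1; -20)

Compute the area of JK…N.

Apply the shoelace formula: 2A = Σ (x_i·y_{i+1} − x_{i+1}·y_i), indices taken mod 5.
Cross-terms: 282, 336, 200, 267, 409  ⇒  Σ = 1494
Area = |Σ|/2 = 747.

747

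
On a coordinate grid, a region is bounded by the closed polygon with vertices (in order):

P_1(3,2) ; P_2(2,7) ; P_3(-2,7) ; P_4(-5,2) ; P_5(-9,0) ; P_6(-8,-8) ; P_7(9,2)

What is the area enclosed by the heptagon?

P_1→P_2: (3)(7) − (2)(2) = 17
P_2→P_3: (2)(7) − (-2)(7) = 28
P_3→P_4: (-2)(2) − (-5)(7) = 31
P_4→P_5: (-5)(0) − (-9)(2) = 18
P_5→P_6: (-9)(-8) − (-8)(0) = 72
P_6→P_7: (-8)(2) − (9)(-8) = 56
P_7→P_1: (9)(2) − (3)(2) = 12
Σ = 234
Area = |Σ|/2 = 117.

117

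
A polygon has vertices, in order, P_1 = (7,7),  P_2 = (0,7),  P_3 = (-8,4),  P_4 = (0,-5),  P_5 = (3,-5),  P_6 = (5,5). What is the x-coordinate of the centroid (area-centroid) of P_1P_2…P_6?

Apply the shoelace (surveyor's) formula. First the cross-terms c_i = x_i·y_{i+1} − x_{i+1}·y_i:
  49, 56, 40, 15, 40, 0  ⇒  2A = 200, A = 100.
Then Σ (x_i + x_{i+1})·c_i = -60, so x̄ = -60 / (6·100) = -0.1.

-0.1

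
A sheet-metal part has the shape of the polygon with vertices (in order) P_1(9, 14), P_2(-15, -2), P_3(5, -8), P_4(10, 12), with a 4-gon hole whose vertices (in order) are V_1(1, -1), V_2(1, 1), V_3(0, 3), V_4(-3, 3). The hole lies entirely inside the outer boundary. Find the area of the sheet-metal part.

240

Outer boundary:
Apply the shoelace formula: 2A = Σ (x_i·y_{i+1} − x_{i+1}·y_i), indices taken mod 4.
Cross-terms: 192, 130, 140, 32  ⇒  Σ = 494
Area = |Σ|/2 = 247.
Hole:
Apply Gauss's area formula: 2A = Σ (x_i·y_{i+1} − x_{i+1}·y_i), indices taken mod 4.
Σ = (2) + (3) + (9) + (0) = 14
Area = |Σ|/2 = 7.
Net area = 247 − 7 = 240.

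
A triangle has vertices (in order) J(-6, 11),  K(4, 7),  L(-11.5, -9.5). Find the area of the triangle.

113.5

Apply Gauss's area formula: 2A = Σ (x_i·y_{i+1} − x_{i+1}·y_i), indices taken mod 3.
Σ = (-86) + (42.5) + (-183.5) = -227
Area = |Σ|/2 = 113.5.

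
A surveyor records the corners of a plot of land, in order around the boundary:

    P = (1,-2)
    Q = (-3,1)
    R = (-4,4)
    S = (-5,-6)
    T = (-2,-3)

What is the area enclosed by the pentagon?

Apply Gauss's area formula: 2A = Σ (x_i·y_{i+1} − x_{i+1}·y_i), indices taken mod 5.
P→Q: (1)(1) − (-3)(-2) = -5
Q→R: (-3)(4) − (-4)(1) = -8
R→S: (-4)(-6) − (-5)(4) = 44
S→T: (-5)(-3) − (-2)(-6) = 3
T→P: (-2)(-2) − (1)(-3) = 7
Σ = 41
Area = |Σ|/2 = 20.5.

20.5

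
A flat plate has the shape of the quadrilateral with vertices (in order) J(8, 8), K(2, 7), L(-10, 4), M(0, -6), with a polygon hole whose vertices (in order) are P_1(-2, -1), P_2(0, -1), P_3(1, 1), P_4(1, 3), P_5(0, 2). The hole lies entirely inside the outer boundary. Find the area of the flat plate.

Outer boundary:
Apply Gauss's area formula: 2A = Σ (x_i·y_{i+1} − x_{i+1}·y_i), indices taken mod 4.
Σ = (40) + (78) + (60) + (48) = 226
Area = |Σ|/2 = 113.
Hole:
Apply the shoelace (surveyor's) formula: 2A = Σ (x_i·y_{i+1} − x_{i+1}·y_i), indices taken mod 5.
Σ = (2) + (1) + (2) + (2) + (4) = 11
Area = |Σ|/2 = 5.5.
Net area = 113 − 5.5 = 107.5.

107.5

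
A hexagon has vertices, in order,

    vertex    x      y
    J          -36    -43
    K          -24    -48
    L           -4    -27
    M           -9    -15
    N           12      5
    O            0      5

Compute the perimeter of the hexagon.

|JK| = √((12)² + (-5)²) = √169 = 13
|KL| = √((20)² + (21)²) = √841 = 29
|LM| = √((-5)² + (12)²) = √169 = 13
|MN| = √((21)² + (20)²) = √841 = 29
|NO| = √((-12)² + (0)²) = √144 = 12
|OJ| = √((-36)² + (-48)²) = √3600 = 60
Perimeter = 13 + 29 + 13 + 29 + 12 + 60 = 156.

156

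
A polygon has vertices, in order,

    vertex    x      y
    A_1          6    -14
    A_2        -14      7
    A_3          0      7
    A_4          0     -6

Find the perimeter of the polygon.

66

|A_1A_2| = √((-20)² + (21)²) = √841 = 29
|A_2A_3| = √((14)² + (0)²) = √196 = 14
|A_3A_4| = √((0)² + (-13)²) = √169 = 13
|A_4A_1| = √((6)² + (-8)²) = √100 = 10
Perimeter = 29 + 14 + 13 + 10 = 66.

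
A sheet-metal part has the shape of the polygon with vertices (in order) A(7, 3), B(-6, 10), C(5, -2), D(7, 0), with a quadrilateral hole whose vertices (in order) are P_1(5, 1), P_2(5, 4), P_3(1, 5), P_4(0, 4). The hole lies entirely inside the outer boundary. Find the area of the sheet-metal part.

Outer boundary:
Σ = (88) + (-38) + (14) + (21) = 85
Area = |Σ|/2 = 42.5.
Hole:
Σ = (15) + (21) + (4) + (-20) = 20
Area = |Σ|/2 = 10.
Net area = 42.5 − 10 = 32.5.

32.5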